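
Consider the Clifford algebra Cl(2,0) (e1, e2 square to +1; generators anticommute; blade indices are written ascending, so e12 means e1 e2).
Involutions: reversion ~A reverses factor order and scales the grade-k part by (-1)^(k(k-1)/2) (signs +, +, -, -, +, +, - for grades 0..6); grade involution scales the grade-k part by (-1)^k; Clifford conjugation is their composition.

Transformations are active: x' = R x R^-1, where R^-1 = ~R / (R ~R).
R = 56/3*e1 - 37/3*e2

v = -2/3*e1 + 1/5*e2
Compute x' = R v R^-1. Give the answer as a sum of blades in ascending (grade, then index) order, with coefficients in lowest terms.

~R = 56/3*e1 - 37/3*e2, and R ~R = 4505/9, so R^-1 = ~R / (4505/9).
R v = -671/45 - 202/45*e12
Answer: -10034/22525*e1 + 36139/67575*e2


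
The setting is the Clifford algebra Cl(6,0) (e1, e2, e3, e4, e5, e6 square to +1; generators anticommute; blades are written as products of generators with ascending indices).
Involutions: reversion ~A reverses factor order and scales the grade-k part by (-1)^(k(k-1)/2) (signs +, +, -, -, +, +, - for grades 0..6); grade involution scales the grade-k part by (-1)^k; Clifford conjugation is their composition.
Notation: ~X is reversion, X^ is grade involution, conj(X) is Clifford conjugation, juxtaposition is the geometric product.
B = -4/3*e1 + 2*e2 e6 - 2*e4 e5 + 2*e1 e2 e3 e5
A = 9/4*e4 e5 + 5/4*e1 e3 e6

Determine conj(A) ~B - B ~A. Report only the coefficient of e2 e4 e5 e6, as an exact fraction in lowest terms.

first term: 9/2 - 5/3*e3 e6 - 5/2*e1 e2 e3 + 3*e1 e4 e5 + 5/2*e2 e5 e6 - 9/2*e1 e2 e3 e4 + 9/2*e2 e4 e5 e6 + 5/2*e1 e3 e4 e5 e6
second term: -9/2 + 5/3*e3 e6 + 5/2*e1 e2 e3 + 3*e1 e4 e5 - 5/2*e2 e5 e6 + 9/2*e1 e2 e3 e4 - 9/2*e2 e4 e5 e6 + 5/2*e1 e3 e4 e5 e6
Answer: 9


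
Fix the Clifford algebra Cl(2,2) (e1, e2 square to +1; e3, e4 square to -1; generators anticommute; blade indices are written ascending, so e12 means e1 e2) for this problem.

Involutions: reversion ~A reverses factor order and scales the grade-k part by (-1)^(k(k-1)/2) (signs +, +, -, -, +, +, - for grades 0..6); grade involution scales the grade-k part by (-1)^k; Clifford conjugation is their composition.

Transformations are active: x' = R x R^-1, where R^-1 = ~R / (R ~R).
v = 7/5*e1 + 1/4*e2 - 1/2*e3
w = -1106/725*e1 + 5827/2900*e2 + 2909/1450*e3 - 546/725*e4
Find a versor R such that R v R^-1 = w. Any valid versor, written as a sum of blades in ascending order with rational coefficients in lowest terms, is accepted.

Sketch: the shared square 709/400 makes R = v + w = -91/725*e1 + 1638/725*e2 + 1092/725*e3 - 546/725*e4 the natural versor; its sandwich fixes that direction, negates (v - w)/2, and sends v to w.
Answer: -91/725*e1 + 1638/725*e2 + 1092/725*e3 - 546/725*e4


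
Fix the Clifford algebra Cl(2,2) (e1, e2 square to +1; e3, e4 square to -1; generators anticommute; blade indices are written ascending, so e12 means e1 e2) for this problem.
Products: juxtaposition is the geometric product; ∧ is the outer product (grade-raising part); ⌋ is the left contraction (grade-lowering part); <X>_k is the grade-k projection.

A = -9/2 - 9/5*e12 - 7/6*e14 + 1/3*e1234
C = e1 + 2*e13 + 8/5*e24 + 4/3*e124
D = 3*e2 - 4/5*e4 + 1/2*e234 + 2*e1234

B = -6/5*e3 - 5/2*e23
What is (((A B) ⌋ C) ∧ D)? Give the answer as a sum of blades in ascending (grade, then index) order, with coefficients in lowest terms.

step 1: 27/5*e3 + 9/2*e13 - 5/6*e14 + 45/4*e23 + 54/25*e123 - 2/5*e124 - 7/5*e134 + 35/12*e1234
step 2: 127/15 + 54/5*e1 + 10/9*e2
step 3: 127/5*e2 - 508/75*e4 + 162/5*e12 - 216/25*e14 - 8/9*e24 + 127/30*e234 + 67/3*e1234
Answer: 127/5*e2 - 508/75*e4 + 162/5*e12 - 216/25*e14 - 8/9*e24 + 127/30*e234 + 67/3*e1234


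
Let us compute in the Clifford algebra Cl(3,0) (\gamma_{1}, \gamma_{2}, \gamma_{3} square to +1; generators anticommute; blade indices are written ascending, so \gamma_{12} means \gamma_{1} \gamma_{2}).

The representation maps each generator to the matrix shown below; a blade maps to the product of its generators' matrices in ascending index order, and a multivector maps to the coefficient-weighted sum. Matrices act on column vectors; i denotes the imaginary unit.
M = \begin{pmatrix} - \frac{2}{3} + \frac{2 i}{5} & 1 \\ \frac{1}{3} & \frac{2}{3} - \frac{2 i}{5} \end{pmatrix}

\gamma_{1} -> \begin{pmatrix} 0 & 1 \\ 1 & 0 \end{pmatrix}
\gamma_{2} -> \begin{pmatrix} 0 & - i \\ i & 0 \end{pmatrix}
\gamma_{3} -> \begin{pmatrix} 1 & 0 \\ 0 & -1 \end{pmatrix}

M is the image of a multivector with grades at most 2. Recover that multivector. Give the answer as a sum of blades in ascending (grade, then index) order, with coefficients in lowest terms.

Method: 1, rho(\gamma_{1}), rho(\gamma_{2}), rho(\gamma_{3}) form a trace-orthogonal basis of the 2x2 complex matrices (tr(X Y) = 2 if X = Y, else 0), so M = m0*1 + m1*rho(\gamma_{1}) + m2*rho(\gamma_{2}) + m3*rho(\gamma_{3}) with m0 = tr(M)/2 = 0, m1 = tr(M rho(\gamma_{1}))/2 = \frac{2}{3}, m2 = tr(M rho(\gamma_{2}))/2 = \frac{i}{3}, m3 = tr(M rho(\gamma_{3}))/2 = - \frac{2}{3} + \frac{2 i}{5}.
Multiplying table entries, the bivector images are rho(\gamma_{12}) = i*rho(\gamma_{3}), rho(\gamma_{13}) = -i*rho(\gamma_{2}), rho(\gamma_{23}) = i*rho(\gamma_{1}); with real blade coefficients the real parts of m0..m3 are the coefficients of 1, \gamma_{1}, \gamma_{2}, \gamma_{3} and the imaginary parts give the bivectors (\gamma_{23}: Im m1, \gamma_{13}: -Im m2, \gamma_{12}: Im m3).
Answer: \frac{2}{3} \gamma_{1} - \frac{2}{3} \gamma_{3} + \frac{2}{5} \gamma_{12} - \frac{1}{3} \gamma_{13}


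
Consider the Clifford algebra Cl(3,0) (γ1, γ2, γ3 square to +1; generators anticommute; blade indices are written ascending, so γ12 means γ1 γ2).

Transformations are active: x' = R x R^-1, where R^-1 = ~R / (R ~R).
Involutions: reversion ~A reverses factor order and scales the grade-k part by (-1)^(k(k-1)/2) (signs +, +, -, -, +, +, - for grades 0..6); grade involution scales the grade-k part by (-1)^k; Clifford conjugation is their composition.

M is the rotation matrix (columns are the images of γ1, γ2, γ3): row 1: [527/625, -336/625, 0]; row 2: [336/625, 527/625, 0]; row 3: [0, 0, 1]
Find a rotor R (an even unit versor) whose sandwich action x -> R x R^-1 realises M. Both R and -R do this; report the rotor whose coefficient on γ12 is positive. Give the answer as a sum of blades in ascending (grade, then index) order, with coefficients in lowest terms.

Method: write R = a + b12*γ12 + b13*γ13 + b23*γ23 with a^2 + b12^2 + b13^2 + b23^2 = 1 (so R^-1 = ~R). Expanding the columns R e_j ~R gives tr M = 4a^2 - 1 and, from the antisymmetric part, M21 - M12 = -4a*b12, M13 - M31 = 4a*b13, M32 - M23 = -4a*b23.
Here tr M = 1679/625, so a^2 = (1 + tr M)/4 = 576/625 and a = ±24/25. Taking a = 24/25: M21 - M12 = 672/625, M13 - M31 = 0, M32 - M23 = 0, giving b12 = -7/25, b13 = 0, b23 = 0, i.e. R = 24/25 - 7/25*γ12.
Its γ12 coefficient is negative, so report the other preimage -R.
Answer: -24/25 + 7/25*γ12. Sheet selection: the two-to-one cover makes ±R indistinguishable at the matrix level (trace 1679/625), so uniqueness comes from the required sign on γ12.


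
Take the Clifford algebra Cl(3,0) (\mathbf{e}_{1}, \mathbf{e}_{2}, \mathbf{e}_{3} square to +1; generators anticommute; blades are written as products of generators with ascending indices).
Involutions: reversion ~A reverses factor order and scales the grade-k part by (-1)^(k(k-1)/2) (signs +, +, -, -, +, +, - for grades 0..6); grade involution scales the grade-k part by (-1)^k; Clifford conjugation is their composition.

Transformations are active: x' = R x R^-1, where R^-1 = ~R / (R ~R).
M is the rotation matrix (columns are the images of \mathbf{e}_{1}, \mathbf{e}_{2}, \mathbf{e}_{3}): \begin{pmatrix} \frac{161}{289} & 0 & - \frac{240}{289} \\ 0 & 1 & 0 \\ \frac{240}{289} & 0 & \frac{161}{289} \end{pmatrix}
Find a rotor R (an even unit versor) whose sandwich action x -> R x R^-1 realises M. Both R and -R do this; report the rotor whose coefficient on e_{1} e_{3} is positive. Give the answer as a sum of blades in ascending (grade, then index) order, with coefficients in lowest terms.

Method: write R = a + b12*e_{1} e_{2} + b13*e_{1} e_{3} + b23*e_{2} e_{3} with a^2 + b12^2 + b13^2 + b23^2 = 1 (so R^-1 = ~R). Expanding the columns R e_j ~R gives tr M = 4a^2 - 1 and, from the antisymmetric part, M21 - M12 = -4a*b12, M13 - M31 = 4a*b13, M32 - M23 = -4a*b23.
Here tr M = \frac{611}{289}, so a^2 = (1 + tr M)/4 = \frac{225}{289} and a = ±\frac{15}{17}. Taking a = \frac{15}{17}: M21 - M12 = 0, M13 - M31 = -\frac{480}{289}, M32 - M23 = 0, giving b12 = 0, b13 = -\frac{8}{17}, b23 = 0, i.e. R = \frac{15}{17} - \frac{8}{17} e_{1} e_{3}.
Its e_{1} e_{3} coefficient is negative, so report the other preimage -R.
Answer: -\frac{15}{17} + \frac{8}{17} e_{1} e_{3}. Key observation: the double cover Spin(3) -> SO(3) sends R and -R to the same matrix (trace \frac{611}{289} here), so the stated sign of the e_{1} e_{3} coefficient is what selects one sheet.


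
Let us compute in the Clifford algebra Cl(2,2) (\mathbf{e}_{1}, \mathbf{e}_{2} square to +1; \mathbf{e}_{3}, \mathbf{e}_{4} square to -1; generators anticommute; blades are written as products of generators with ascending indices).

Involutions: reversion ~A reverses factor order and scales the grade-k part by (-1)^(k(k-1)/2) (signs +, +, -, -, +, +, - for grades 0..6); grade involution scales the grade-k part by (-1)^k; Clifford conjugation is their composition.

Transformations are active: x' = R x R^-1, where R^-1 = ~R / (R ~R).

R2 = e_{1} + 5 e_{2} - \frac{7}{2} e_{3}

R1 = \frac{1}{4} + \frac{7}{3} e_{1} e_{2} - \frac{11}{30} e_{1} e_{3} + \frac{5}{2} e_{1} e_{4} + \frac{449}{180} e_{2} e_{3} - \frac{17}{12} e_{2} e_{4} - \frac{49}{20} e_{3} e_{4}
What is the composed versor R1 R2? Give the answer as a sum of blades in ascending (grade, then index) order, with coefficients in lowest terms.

Distribute over the terms of R2 (each basis-blade product reordered to ascending indices, repeated generators contracted through their squares):
R1 (e_{1}) = \frac{1}{4} e_{1} - \frac{7}{3} e_{2} + \frac{11}{30} e_{3} - \frac{5}{2} e_{4} + \frac{449}{180} e_{1} e_{2} e_{3} - \frac{17}{12} e_{1} e_{2} e_{4} - \frac{49}{20} e_{1} e_{3} e_{4}
R1 (5 e_{2}) = \frac{35}{3} e_{1} + \frac{5}{4} e_{2} - \frac{449}{36} e_{3} + \frac{85}{12} e_{4} + \frac{11}{6} e_{1} e_{2} e_{3} - \frac{25}{2} e_{1} e_{2} e_{4} - \frac{49}{4} e_{2} e_{3} e_{4}
R1 (-\frac{7}{2} e_{3}) = -\frac{77}{60} e_{1} + \frac{3143}{360} e_{2} - \frac{7}{8} e_{3} + \frac{343}{40} e_{4} - \frac{49}{6} e_{1} e_{2} e_{3} + \frac{35}{4} e_{1} e_{3} e_{4} - \frac{119}{24} e_{2} e_{3} e_{4}
Summing the partial products and collecting blades:
Answer: \frac{319}{30} e_{1} + \frac{2753}{360} e_{2} - \frac{4673}{360} e_{3} + \frac{1579}{120} e_{4} - \frac{691}{180} e_{1} e_{2} e_{3} - \frac{167}{12} e_{1} e_{2} e_{4} + \frac{63}{10} e_{1} e_{3} e_{4} - \frac{413}{24} e_{2} e_{3} e_{4}


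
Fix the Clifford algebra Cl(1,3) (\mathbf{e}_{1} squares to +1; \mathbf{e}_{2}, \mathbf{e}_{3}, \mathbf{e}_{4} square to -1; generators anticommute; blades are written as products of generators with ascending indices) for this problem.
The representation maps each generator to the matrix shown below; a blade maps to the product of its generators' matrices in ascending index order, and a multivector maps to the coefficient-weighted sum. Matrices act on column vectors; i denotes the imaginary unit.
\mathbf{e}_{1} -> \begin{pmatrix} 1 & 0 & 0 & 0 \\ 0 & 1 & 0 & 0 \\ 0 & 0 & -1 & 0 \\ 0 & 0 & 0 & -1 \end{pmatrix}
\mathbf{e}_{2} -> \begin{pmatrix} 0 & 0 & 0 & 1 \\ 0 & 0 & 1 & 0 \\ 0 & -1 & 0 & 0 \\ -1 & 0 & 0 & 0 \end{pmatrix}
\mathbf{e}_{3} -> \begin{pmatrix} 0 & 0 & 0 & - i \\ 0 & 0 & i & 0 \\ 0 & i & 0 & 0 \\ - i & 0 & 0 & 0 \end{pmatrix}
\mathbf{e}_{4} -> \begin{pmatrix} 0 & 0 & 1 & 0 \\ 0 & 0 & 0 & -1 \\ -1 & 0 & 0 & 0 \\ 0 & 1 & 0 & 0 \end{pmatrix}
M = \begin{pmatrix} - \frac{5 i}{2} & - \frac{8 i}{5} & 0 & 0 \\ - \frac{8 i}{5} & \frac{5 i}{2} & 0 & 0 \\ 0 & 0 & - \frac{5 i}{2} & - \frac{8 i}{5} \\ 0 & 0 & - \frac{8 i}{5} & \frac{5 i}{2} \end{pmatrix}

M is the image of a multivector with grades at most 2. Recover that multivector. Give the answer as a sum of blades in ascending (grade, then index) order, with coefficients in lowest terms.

Method: the blade images are trace-orthogonal — tr(rho(e_A) rho(e_B)^-1) = 4 if A = B and 0 otherwise — and rho(e_A)^-1 = (e_A)^2 * rho(e_A) with (e_A)^2 = +1 or -1, so the coefficient of e_A in the preimage is (e_A)^2 * tr(M rho(e_A))/4.
Nonzero projections over blades of grade <= 2: e_{2} e_{3}: (e_{2} e_{3})^2 = -1, tr(M rho(e_{2} e_{3})) = -10, coefficient \frac{5}{2}; e_{3} e_{4}: (e_{3} e_{4})^2 = -1, tr(M rho(e_{3} e_{4})) = - \frac{32}{5}, coefficient \frac{8}{5}. Every other blade of grade <= 2 projects to 0.
Answer: \frac{5}{2} e_{2} e_{3} + \frac{8}{5} e_{3} e_{4}


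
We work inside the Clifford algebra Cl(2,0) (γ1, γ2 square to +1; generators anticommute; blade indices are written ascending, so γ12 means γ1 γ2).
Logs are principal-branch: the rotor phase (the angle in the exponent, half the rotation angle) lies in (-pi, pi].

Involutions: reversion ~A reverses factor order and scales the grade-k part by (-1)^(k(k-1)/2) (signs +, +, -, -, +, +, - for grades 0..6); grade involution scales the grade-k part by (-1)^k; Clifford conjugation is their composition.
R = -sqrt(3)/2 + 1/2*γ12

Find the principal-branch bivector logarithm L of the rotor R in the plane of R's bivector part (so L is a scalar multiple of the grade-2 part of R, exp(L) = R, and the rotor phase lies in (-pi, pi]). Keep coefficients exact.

The scalar part of R is -sqrt(3)/2, which fixes the principal-branch rotor phase; the unit plane is then the bivector part divided by the sine of that phase, and L is that plane scaled by the phase.
Concretely: cos(phase) = -sqrt(3)/2 gives phase = ±5*pi/6, and since phase/sin(phase) is even the sign is immaterial: L = (phase/sin(phase)) * <R>_2 = (5*pi/3) * <R>_2.
Answer: 5*pi/6*γ12


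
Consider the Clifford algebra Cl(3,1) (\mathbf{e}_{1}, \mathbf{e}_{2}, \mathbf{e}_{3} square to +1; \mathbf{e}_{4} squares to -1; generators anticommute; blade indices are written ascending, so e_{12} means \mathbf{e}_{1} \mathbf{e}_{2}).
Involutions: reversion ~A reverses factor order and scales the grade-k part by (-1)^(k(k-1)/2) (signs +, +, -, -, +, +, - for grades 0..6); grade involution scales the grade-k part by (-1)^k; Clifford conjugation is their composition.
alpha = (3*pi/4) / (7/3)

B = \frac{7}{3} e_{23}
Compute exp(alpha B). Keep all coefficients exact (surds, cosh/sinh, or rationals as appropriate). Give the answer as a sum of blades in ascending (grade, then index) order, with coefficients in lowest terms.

B^2 = (\frac{7}{3})^2*(e_{23})^2 = \frac{49}{9}*(-1) = -\frac{49}{9} (a basis 2-blade squares to minus the product of its generators' squares).
B^2 = -\frac{49}{9} — the series telescopes trigonometrically here: l = \frac{7}{3}, alpha*l = \frac{3 \pi}{4}, so exp(alpha B) = cos(\frac{3 \pi}{4}) + (sin(\frac{3 \pi}{4})/(\frac{7}{3}))*B = - \frac{\sqrt{2}}{2} + (\frac{3 \sqrt{2}}{14})*B.
Answer: - \frac{\sqrt{2}}{2} + \frac{\sqrt{2}}{2} e_{23}


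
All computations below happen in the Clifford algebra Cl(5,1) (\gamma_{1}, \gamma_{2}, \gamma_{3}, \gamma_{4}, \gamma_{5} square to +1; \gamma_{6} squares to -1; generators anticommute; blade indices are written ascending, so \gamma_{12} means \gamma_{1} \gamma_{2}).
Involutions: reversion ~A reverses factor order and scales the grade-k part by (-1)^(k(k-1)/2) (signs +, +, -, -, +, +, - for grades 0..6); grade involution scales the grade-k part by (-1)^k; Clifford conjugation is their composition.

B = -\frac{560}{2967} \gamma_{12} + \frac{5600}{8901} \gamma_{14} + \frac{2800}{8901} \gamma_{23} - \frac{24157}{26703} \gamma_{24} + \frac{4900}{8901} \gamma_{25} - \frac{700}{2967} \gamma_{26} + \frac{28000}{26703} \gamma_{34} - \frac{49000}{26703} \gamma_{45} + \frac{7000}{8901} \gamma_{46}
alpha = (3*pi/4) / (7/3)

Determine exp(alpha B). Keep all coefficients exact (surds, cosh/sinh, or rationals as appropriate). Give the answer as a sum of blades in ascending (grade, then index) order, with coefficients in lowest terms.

B^2 term by term: the squares give (-\frac{560}{2967})^2*(\gamma_{12})^2 + (\frac{5600}{8901})^2*(\gamma_{14})^2 + (\frac{2800}{8901})^2*(\gamma_{23})^2 + (-\frac{24157}{26703})^2*(\gamma_{24})^2 + (\frac{4900}{8901})^2*(\gamma_{25})^2 + (-\frac{700}{2967})^2*(\gamma_{26})^2 + (\frac{28000}{26703})^2*(\gamma_{34})^2 + (-\frac{49000}{26703})^2*(\gamma_{45})^2 + (\frac{7000}{8901})^2*(\gamma_{46})^2 = \frac{313600}{8803089}*(-1) + \frac{31360000}{79227801}*(-1) + \frac{7840000}{79227801}*(-1) + \frac{583560649}{713050209}*(-1) + \frac{24010000}{79227801}*(-1) + \frac{490000}{8803089}*(+1) + \frac{784000000}{713050209}*(-1) + \frac{2401000000}{713050209}*(-1) + \frac{49000000}{79227801}*(+1) = -\frac{49}{9} (each basis 2-blade squares to minus the product of its generators' squares); cross terms between blades sharing an index anticommute and cancel; the commuting (index-disjoint) pairs give grade-4 terms 2*c*c'*(blade product), which cancel blade by blade — \gamma_{1234}: -\frac{31360000}{79227801} + \frac{31360000}{79227801} = 0; \gamma_{1245}: \frac{54880000}{79227801} - \frac{54880000}{79227801} = 0; \gamma_{1246}: -\frac{7840000}{26409267} + \frac{7840000}{26409267} = 0; \gamma_{2345}: -\frac{274400000}{237683403} + \frac{274400000}{237683403} = 0; \gamma_{2346}: \frac{39200000}{79227801} - \frac{39200000}{79227801} = 0; \gamma_{2456}: -\frac{68600000}{79227801} + \frac{68600000}{79227801} = 0 — confirming B is simple. So B^2 = -\frac{49}{9}.
B^2 = -\frac{49}{9} — the series telescopes trigonometrically here: l = \frac{7}{3}, alpha*l = \frac{3 \pi}{4}, so exp(alpha B) = cos(\frac{3 \pi}{4}) + (sin(\frac{3 \pi}{4})/(\frac{7}{3}))*B = - \frac{\sqrt{2}}{2} + (\frac{3 \sqrt{2}}{14})*B.
Answer: - \frac{\sqrt{2}}{2} - \frac{40 \sqrt{2}}{989} \gamma_{12} + \frac{400 \sqrt{2}}{2967} \gamma_{14} + \frac{200 \sqrt{2}}{2967} \gamma_{23} - \frac{3451 \sqrt{2}}{17802} \gamma_{24} + \frac{350 \sqrt{2}}{2967} \gamma_{25} - \frac{50 \sqrt{2}}{989} \gamma_{26} + \frac{2000 \sqrt{2}}{8901} \gamma_{34} - \frac{3500 \sqrt{2}}{8901} \gamma_{45} + \frac{500 \sqrt{2}}{2967} \gamma_{46}


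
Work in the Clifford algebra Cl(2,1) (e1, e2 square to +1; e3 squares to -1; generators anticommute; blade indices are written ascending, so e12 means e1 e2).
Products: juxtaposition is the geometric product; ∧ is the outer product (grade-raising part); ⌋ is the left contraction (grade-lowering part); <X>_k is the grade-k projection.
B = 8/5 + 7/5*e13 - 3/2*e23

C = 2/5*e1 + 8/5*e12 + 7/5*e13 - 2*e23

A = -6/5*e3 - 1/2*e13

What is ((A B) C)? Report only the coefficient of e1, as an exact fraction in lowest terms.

step 1: -7/10 - 42/25*e1 + 9/5*e2 - 48/25*e3 + 3/4*e12 - 4/5*e13
step 2: -374/125 - 731/125*e1 + 213/250*e2 - 704/125*e3 - 6/25*e12 - 214/125*e13 - 93/100*e23 - 279/125*e123
Answer: -731/125


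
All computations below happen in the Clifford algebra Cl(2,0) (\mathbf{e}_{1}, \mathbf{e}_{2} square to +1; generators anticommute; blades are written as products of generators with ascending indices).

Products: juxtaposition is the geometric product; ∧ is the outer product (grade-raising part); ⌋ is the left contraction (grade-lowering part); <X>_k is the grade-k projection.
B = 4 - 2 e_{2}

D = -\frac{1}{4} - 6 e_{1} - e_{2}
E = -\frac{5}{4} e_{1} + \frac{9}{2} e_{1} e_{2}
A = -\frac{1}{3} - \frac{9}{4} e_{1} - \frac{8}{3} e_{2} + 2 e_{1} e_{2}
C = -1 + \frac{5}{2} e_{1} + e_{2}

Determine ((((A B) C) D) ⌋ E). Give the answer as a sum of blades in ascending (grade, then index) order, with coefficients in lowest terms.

step 1: 4 - 13 e_{1} - 10 e_{2} + \frac{25}{2} e_{1} e_{2}
step 2: -\frac{93}{2} + \frac{71}{2} e_{1} - \frac{69}{4} e_{2} - \frac{1}{2} e_{1} e_{2}
step 3: -\frac{1473}{8} + \frac{2165}{8} e_{1} + \frac{765}{16} e_{2} - \frac{1111}{8} e_{1} e_{2}
step 4: \frac{9173}{32} + 15 e_{1} + \frac{19485}{16} e_{2} - \frac{13257}{16} e_{1} e_{2}
Answer: \frac{9173}{32} + 15 e_{1} + \frac{19485}{16} e_{2} - \frac{13257}{16} e_{1} e_{2}


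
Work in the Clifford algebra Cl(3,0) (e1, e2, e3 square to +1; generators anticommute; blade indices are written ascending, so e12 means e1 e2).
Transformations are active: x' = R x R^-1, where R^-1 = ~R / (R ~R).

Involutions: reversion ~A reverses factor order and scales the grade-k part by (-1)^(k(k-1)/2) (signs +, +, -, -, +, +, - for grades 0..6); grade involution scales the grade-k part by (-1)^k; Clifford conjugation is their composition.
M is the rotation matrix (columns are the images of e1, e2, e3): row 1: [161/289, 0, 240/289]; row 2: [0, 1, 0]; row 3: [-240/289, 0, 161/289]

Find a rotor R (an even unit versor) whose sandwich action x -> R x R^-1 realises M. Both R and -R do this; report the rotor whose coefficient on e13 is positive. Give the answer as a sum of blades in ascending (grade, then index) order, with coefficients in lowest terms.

Method: write R = a + b12*e12 + b13*e13 + b23*e23 with a^2 + b12^2 + b13^2 + b23^2 = 1 (so R^-1 = ~R). Expanding the columns R e_j ~R gives tr M = 4a^2 - 1 and, from the antisymmetric part, M21 - M12 = -4a*b12, M13 - M31 = 4a*b13, M32 - M23 = -4a*b23.
Here tr M = 611/289, so a^2 = (1 + tr M)/4 = 225/289 and a = ±15/17. Taking a = 15/17: M21 - M12 = 0, M13 - M31 = 480/289, M32 - M23 = 0, giving b12 = 0, b13 = 8/17, b23 = 0, i.e. R = 15/17 + 8/17*e13.
Its e13 coefficient is already positive.
Answer: 15/17 + 8/17*e13. Uniqueness: Spin(3) -> SO(3) maps R and -R to the same rotation of trace 611/289; fixing the sign of the e13 coefficient removes the ambiguity.


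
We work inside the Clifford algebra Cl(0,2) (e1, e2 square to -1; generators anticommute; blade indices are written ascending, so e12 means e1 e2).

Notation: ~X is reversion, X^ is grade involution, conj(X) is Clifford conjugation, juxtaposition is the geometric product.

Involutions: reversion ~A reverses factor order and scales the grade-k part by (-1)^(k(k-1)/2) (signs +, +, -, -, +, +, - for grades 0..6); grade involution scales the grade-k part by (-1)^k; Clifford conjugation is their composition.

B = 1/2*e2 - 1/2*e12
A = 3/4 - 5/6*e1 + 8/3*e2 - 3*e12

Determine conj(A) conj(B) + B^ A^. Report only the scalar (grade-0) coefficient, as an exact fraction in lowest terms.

first term: -17/6 + 1/6*e1 - 19/24*e2 - 1/24*e12
second term: -17/6 + 1/6*e1 - 19/24*e2 + 1/24*e12
Answer: -17/3


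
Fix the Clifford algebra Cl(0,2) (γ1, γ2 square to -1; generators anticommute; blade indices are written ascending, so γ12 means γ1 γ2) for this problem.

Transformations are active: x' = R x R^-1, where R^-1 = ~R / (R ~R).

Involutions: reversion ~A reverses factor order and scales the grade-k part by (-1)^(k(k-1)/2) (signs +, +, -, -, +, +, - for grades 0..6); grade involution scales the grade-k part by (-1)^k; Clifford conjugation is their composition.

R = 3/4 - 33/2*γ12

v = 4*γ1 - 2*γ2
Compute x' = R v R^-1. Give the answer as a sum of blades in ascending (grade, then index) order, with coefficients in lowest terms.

~R = 3/4 + 33/2*γ12, and R ~R = 4365/16, so R^-1 = ~R / (4365/16).
R v = -30*γ1 - 135/2*γ2
Answer: -404/97*γ1 + 158/97*γ2


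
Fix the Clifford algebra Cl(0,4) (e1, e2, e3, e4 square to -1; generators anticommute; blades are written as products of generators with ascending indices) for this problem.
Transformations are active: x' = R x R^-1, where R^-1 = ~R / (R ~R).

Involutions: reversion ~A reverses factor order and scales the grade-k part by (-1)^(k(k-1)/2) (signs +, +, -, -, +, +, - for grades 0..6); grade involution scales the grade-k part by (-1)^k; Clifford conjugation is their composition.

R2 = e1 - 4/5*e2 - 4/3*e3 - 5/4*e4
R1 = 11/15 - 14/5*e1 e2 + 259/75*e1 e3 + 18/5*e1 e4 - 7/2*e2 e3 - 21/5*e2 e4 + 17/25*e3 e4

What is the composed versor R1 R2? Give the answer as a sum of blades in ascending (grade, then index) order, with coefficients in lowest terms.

Distribute over the terms of R2 (each basis-blade product reordered to ascending indices, repeated generators contracted through their squares):
R1 (e1) = 11/15*e1 - 14/5*e2 + 259/75*e3 + 18/5*e4 - 7/2*e1 e2 e3 - 21/5*e1 e2 e4 + 17/25*e1 e3 e4
R1 (-4/5*e2) = -56/25*e1 - 44/75*e2 + 14/5*e3 + 84/25*e4 + 1036/375*e1 e2 e3 + 72/25*e1 e2 e4 - 68/125*e2 e3 e4
R1 (-4/3*e3) = 1036/225*e1 - 14/3*e2 - 44/45*e3 - 68/75*e4 + 56/15*e1 e2 e3 + 24/5*e1 e3 e4 - 28/5*e2 e3 e4
R1 (-5/4*e4) = 9/2*e1 - 21/4*e2 + 17/20*e3 - 11/12*e4 + 7/2*e1 e2 e4 - 259/60*e1 e3 e4 + 35/8*e2 e3 e4
Summing the partial products and collecting blades:
Answer: 3419/450*e1 - 3991/300*e2 + 5513/900*e3 + 1541/300*e4 + 749/250*e1 e2 e3 + 109/50*e1 e2 e4 + 349/300*e1 e3 e4 - 1769/1000*e2 e3 e4


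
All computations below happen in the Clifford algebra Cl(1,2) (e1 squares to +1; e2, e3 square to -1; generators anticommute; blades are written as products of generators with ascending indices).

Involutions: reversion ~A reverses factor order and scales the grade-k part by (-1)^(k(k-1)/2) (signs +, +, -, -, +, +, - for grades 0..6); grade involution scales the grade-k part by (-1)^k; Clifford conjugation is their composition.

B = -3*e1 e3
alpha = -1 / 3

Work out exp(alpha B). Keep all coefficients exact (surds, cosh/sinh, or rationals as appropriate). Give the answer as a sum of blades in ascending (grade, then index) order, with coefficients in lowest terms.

B^2 = (-3)^2*(e1 e3)^2 = 9*(+1) = 9 (a basis 2-blade squares to minus the product of its generators' squares).
B^2 = 9 — the positive square puts this in the hyperbolic regime; l = 3, alpha*l = -1, so exp(alpha B) = cosh(-1) + (sinh(-1)/3)*B = cosh(1) + (-sinh(1)/3)*B.
Answer: cosh(1) + sinh(1)*e1 e3


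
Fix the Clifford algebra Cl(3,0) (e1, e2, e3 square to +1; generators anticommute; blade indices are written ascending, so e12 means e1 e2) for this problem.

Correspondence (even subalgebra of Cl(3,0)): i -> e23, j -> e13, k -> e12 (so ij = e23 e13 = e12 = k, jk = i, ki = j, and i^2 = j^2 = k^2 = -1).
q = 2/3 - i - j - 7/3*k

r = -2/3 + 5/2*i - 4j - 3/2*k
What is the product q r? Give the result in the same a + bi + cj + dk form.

In blades: q = 2/3 - 7/3*e12 - e13 - e23, r = -2/3 - 3/2*e12 - 4*e13 + 5/2*e23.
Distribute q over r term by term (generator squares from the signature, products reordered to ascending indices): (2/3)*r = -4/9 - e12 - 8/3*e13 + 5/3*e23; (-7/3*e12)*r = -7/2 + 14/9*e12 - 35/6*e13 - 28/3*e23; (-e13)*r = -4 + 5/2*e12 + 2/3*e13 + 3/2*e23; (-e23)*r = 5/2 + 4*e12 - 3/2*e13 + 2/3*e23.
Sum: -49/9 + 127/18*e12 - 28/3*e13 - 11/2*e23; translating back through the correspondence:
Answer: -49/9 - 11/2*i - 28/3*j + 127/18*k


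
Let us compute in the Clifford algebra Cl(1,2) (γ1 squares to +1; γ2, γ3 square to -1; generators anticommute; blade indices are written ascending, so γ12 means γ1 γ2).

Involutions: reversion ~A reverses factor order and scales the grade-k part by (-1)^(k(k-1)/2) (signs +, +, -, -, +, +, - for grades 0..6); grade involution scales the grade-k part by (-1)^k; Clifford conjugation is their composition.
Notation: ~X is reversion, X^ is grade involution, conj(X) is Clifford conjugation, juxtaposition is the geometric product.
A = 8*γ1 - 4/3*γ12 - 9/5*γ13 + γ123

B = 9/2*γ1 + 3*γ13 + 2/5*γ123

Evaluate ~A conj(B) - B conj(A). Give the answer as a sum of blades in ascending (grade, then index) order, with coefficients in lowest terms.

first term: -41 + 57/25*γ2 - 461/30*γ3 + 117/10*γ23
second term: -31 + 57/25*γ2 + 979/30*γ3 + 53/10*γ23
Answer: -10 - 48*γ3 + 32/5*γ23


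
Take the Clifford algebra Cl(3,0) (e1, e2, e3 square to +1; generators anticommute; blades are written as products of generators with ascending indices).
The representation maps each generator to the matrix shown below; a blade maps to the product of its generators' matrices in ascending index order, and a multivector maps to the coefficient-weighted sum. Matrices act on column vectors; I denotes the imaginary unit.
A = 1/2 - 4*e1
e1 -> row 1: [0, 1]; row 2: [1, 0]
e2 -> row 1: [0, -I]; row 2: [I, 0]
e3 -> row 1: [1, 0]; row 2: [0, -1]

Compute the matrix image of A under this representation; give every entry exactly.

M = (1/2)*1 + (-4)*rho(e1), summed entrywise (1 is the identity matrix):
Answer: row 1: [1/2, -4]; row 2: [-4, 1/2]


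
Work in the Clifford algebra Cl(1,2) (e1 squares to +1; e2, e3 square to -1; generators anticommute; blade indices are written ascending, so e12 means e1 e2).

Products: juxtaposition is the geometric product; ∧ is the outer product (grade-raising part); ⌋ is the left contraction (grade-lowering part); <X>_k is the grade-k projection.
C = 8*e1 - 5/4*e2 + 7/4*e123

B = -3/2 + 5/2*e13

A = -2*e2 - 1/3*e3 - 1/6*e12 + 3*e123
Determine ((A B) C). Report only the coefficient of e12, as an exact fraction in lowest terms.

step 1: -5/6*e1 - 9/2*e2 + 1/2*e3 + 1/4*e12 + 5/12*e23 + 1/2*e123
step 2: -79/6 - 5/12*e1 - 2*e2 - 1/12*e3 + 217/6*e12 - 25/2*e13 + 19/6*e23 + 10/3*e123
Answer: 217/6


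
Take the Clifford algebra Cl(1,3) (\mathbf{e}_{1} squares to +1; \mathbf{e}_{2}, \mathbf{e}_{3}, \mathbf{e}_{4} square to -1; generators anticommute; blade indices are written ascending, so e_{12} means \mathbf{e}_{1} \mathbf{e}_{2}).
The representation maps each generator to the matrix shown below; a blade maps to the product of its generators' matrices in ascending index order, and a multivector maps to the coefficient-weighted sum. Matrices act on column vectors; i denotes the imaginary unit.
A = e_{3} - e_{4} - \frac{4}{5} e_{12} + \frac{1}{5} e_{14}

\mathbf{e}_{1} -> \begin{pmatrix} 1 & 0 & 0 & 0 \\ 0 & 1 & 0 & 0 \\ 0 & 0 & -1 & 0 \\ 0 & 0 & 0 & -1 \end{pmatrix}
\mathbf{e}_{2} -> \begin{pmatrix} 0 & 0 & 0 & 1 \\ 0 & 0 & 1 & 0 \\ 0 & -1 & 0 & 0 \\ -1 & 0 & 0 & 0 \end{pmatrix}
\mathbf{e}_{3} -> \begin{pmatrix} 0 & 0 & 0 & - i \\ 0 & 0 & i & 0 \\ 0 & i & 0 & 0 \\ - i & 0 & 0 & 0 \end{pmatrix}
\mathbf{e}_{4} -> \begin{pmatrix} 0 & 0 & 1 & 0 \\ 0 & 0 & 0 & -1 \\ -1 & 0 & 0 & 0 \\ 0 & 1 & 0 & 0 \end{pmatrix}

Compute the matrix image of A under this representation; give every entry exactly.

Bivector images (products of the table entries): rho(e_{12}) = rho(\mathbf{e}_{1})rho(\mathbf{e}_{2}) = \begin{pmatrix} 0 & 0 & 0 & 1 \\ 0 & 0 & 1 & 0 \\ 0 & 1 & 0 & 0 \\ 1 & 0 & 0 & 0 \end{pmatrix}; rho(e_{14}) = rho(\mathbf{e}_{1})rho(\mathbf{e}_{4}) = \begin{pmatrix} 0 & 0 & 1 & 0 \\ 0 & 0 & 0 & -1 \\ 1 & 0 & 0 & 0 \\ 0 & -1 & 0 & 0 \end{pmatrix}.
M = (1)*rho(e_{3}) + (-1)*rho(e_{4}) + (-\frac{4}{5})*rho(e_{12}) + (\frac{1}{5})*rho(e_{14}), summed entrywise:
Answer: \begin{pmatrix} 0 & 0 & - \frac{4}{5} & - \frac{4}{5} - i \\ 0 & 0 & - \frac{4}{5} + i & \frac{4}{5} \\ \frac{6}{5} & - \frac{4}{5} + i & 0 & 0 \\ - \frac{4}{5} - i & - \frac{6}{5} & 0 & 0 \end{pmatrix}


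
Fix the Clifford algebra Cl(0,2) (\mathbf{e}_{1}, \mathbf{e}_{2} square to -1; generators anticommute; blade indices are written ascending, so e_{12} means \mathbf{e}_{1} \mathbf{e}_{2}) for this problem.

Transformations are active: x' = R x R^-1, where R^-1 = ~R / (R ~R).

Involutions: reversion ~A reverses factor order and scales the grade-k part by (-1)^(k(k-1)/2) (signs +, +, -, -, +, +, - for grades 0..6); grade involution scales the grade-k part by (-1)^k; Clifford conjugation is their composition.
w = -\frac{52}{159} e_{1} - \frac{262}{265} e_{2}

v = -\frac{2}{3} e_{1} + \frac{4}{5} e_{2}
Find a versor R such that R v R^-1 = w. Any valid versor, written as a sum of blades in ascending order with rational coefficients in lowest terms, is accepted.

The midline construction: v and w both square to -\frac{244}{225}, so reflecting in their sum -\frac{158}{159} e_{1} - \frac{10}{53} e_{2} exchanges them.
Answer: -\frac{158}{159} e_{1} - \frac{10}{53} e_{2}


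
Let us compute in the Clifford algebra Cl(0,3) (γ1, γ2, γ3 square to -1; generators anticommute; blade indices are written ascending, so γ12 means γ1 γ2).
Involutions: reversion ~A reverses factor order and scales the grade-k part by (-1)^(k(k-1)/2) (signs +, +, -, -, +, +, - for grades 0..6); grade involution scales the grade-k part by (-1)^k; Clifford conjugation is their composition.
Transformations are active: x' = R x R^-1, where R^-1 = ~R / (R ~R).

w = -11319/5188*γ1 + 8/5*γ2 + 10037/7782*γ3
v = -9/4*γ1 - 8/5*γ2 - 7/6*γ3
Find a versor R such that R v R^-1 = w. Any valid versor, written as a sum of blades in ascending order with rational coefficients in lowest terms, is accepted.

Sketch: the shared square -32341/3600 makes R = v + w = -5748/1297*γ1 + 479/3891*γ3 the natural versor; its sandwich fixes that direction, negates (v - w)/2, and sends v to w.
Answer: -5748/1297*γ1 + 479/3891*γ3


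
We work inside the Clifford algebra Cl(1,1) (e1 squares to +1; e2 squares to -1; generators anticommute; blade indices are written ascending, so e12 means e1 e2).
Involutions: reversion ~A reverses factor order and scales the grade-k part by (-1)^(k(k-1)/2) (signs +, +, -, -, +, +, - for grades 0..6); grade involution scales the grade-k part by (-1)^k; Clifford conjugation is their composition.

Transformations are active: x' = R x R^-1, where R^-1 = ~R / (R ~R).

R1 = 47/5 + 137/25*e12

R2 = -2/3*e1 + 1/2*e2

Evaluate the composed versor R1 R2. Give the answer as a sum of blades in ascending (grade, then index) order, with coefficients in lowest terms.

Distribute over the terms of R1 (each basis-blade product reordered to ascending indices, repeated generators contracted through their squares):
(47/5) R2 = -94/15*e1 + 47/10*e2
(137/25*e12) R2 = -137/50*e1 + 274/75*e2
Summing the partial products and collecting blades:
Answer: -1351/150*e1 + 1253/150*e2


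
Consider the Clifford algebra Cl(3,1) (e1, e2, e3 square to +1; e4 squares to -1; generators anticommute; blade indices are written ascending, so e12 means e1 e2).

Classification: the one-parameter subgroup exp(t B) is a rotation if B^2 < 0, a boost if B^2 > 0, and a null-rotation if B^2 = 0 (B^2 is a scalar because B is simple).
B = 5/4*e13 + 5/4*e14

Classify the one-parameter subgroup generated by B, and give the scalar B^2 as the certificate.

B^2 term by term: the squares give (5/4)^2*(e13)^2 + (5/4)^2*(e14)^2 = 25/16*(-1) + 25/16*(+1) = 0 (each basis 2-blade squares to minus the product of its generators' squares); cross terms between blades sharing an index anticommute and cancel. So B^2 = 0.
Answer: null-rotation, certificate B^2 = 0. The scalar 0 is the complete invariant here: its sign names the subgroup type.


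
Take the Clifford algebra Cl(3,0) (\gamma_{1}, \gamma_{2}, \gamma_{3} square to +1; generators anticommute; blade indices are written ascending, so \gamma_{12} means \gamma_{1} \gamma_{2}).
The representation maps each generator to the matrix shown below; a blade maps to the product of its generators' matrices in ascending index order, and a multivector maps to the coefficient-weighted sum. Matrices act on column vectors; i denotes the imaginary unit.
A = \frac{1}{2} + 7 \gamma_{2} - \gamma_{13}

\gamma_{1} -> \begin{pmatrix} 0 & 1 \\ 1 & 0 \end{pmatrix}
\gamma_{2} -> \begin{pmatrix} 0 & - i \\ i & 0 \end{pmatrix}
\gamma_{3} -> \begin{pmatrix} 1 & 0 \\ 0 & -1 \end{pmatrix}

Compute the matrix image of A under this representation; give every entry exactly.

Bivector images (products of the table entries): rho(\gamma_{13}) = rho(\gamma_{1})rho(\gamma_{3}) = \begin{pmatrix} 0 & -1 \\ 1 & 0 \end{pmatrix}.
M = (\frac{1}{2})*1 + (7)*rho(\gamma_{2}) + (-1)*rho(\gamma_{13}), summed entrywise (1 is the identity matrix):
Answer: \begin{pmatrix} \frac{1}{2} & 1 - 7 i \\ -1 + 7 i & \frac{1}{2} \end{pmatrix}


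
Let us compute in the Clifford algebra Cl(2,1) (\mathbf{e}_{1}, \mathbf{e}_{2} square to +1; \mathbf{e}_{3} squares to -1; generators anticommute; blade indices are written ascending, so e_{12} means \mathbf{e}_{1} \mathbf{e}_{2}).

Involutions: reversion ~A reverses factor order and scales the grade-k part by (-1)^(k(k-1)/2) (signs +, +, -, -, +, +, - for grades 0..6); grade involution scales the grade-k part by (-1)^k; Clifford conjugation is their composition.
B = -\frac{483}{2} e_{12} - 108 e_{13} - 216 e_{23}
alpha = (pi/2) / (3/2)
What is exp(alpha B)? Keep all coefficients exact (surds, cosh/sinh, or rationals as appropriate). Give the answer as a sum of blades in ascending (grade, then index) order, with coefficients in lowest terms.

B^2 term by term: the squares give (-\frac{483}{2})^2*(e_{12})^2 + (-108)^2*(e_{13})^2 + (-216)^2*(e_{23})^2 = \frac{233289}{4}*(-1) + 11664*(+1) + 46656*(+1) = -\frac{9}{4} (each basis 2-blade squares to minus the product of its generators' squares); cross terms between blades sharing an index anticommute and cancel. So B^2 = -\frac{9}{4}.
B^2 = -\frac{9}{4} — since the square is negative, the closed form is circular: l = \frac{3}{2}, alpha*l = \frac{\pi}{2}, so exp(alpha B) = cos(\frac{\pi}{2}) + (sin(\frac{\pi}{2})/(\frac{3}{2}))*B = 0 + (\frac{2}{3})*B.
Answer: -161 e_{12} - 72 e_{13} - 144 e_{23}


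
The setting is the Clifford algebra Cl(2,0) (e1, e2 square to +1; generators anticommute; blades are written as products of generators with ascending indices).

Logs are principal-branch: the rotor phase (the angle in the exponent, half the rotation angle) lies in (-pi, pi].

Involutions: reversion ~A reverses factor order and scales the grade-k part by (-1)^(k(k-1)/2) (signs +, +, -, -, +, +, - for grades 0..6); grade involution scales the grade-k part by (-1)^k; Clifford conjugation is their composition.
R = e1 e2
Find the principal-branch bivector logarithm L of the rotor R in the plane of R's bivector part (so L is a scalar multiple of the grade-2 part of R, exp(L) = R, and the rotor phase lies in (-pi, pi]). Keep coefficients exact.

The scalar part of R is 0, so the principal-branch rotor phase is pinned; divide the bivector part by its sine to get the unit plane — L is the phase times that plane.
Concretely: cos(phase) = 0 gives phase = ±pi/2, and since phase/sin(phase) is even the sign is immaterial: L = (phase/sin(phase)) * <R>_2 = (pi/2) * <R>_2.
Answer: pi/2*e1 e2


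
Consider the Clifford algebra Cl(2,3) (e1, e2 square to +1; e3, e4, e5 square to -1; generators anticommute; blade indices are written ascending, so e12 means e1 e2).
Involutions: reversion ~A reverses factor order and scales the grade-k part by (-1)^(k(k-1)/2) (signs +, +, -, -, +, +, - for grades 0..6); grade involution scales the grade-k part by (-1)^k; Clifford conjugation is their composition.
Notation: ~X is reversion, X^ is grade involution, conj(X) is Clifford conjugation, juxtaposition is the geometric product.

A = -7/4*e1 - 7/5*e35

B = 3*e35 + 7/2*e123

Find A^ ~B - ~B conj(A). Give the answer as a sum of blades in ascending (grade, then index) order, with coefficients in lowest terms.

first term: -21/5 - 49/8*e23 + 49/10*e125 - 21/4*e135
second term: 21/5 - 49/8*e23 + 49/10*e125 - 21/4*e135
Answer: -42/5


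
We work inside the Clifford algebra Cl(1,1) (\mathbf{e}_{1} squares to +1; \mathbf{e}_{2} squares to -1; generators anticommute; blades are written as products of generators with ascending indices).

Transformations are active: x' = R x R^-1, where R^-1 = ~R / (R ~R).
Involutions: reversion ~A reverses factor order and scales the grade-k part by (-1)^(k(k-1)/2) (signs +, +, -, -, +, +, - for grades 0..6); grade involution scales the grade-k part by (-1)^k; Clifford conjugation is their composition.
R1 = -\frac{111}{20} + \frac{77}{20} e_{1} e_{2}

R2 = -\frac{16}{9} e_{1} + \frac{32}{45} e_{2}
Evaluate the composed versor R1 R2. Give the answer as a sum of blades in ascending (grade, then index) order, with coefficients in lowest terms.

Distribute over the terms of R1 (each basis-blade product reordered to ascending indices, repeated generators contracted through their squares):
(-\frac{111}{20}) R2 = \frac{148}{15} e_{1} - \frac{296}{75} e_{2}
(\frac{77}{20} e_{1} e_{2}) R2 = -\frac{616}{225} e_{1} + \frac{308}{45} e_{2}
Summing the partial products and collecting blades:
Answer: \frac{1604}{225} e_{1} + \frac{652}{225} e_{2}


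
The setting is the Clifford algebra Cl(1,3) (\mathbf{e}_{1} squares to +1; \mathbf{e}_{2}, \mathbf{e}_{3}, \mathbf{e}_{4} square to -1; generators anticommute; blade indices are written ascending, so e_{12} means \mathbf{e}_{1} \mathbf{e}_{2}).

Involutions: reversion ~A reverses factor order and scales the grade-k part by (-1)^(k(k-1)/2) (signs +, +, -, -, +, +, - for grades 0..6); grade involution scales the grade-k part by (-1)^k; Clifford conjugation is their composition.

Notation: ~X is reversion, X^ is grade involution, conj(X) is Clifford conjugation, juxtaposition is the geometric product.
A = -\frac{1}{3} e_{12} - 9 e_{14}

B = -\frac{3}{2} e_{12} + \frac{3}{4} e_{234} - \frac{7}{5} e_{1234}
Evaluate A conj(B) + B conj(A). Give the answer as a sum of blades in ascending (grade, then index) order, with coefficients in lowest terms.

first term: -\frac{1}{2} + \frac{63}{5} e_{23} - \frac{27}{2} e_{24} + \frac{7}{15} e_{34} + \frac{27}{4} e_{123} + \frac{1}{4} e_{134}
second term: -\frac{1}{2} - \frac{63}{5} e_{23} + \frac{27}{2} e_{24} - \frac{7}{15} e_{34} + \frac{27}{4} e_{123} + \frac{1}{4} e_{134}
Answer: -1 + \frac{27}{2} e_{123} + \frac{1}{2} e_{134}
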